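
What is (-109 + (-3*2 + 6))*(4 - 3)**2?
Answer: -109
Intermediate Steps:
(-109 + (-3*2 + 6))*(4 - 3)**2 = (-109 + (-6 + 6))*1**2 = (-109 + 0)*1 = -109*1 = -109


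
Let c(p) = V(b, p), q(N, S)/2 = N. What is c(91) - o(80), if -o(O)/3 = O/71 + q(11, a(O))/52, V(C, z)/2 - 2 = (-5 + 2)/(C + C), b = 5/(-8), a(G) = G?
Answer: 124139/9230 ≈ 13.450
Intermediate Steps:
q(N, S) = 2*N
b = -5/8 (b = 5*(-⅛) = -5/8 ≈ -0.62500)
V(C, z) = 4 - 3/C (V(C, z) = 4 + 2*((-5 + 2)/(C + C)) = 4 + 2*(-3*1/(2*C)) = 4 + 2*(-3/(2*C)) = 4 - 3/C)
o(O) = -33/26 - 3*O/71 (o(O) = -3*(O/71 + (2*11)/52) = -3*(O*(1/71) + 22*(1/52)) = -3*(O/71 + 11/26) = -3*(11/26 + O/71) = -33/26 - 3*O/71)
c(p) = 44/5 (c(p) = 4 - 3/(-5/8) = 4 - 3*(-8/5) = 4 + 24/5 = 44/5)
c(91) - o(80) = 44/5 - (-33/26 - 3/71*80) = 44/5 - (-33/26 - 240/71) = 44/5 - 1*(-8583/1846) = 44/5 + 8583/1846 = 124139/9230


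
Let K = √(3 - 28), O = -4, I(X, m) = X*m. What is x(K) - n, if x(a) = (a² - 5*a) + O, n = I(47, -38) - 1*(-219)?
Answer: 1538 - 25*I ≈ 1538.0 - 25.0*I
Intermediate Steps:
n = -1567 (n = 47*(-38) - 1*(-219) = -1786 + 219 = -1567)
K = 5*I (K = √(-25) = 5*I ≈ 5.0*I)
x(a) = -4 + a² - 5*a (x(a) = (a² - 5*a) - 4 = -4 + a² - 5*a)
x(K) - n = (-4 + (5*I)² - 25*I) - 1*(-1567) = (-4 - 25 - 25*I) + 1567 = (-29 - 25*I) + 1567 = 1538 - 25*I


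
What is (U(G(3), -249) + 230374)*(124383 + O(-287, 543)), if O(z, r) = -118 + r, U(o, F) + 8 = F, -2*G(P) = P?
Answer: 28720442536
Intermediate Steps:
G(P) = -P/2
U(o, F) = -8 + F
(U(G(3), -249) + 230374)*(124383 + O(-287, 543)) = ((-8 - 249) + 230374)*(124383 + (-118 + 543)) = (-257 + 230374)*(124383 + 425) = 230117*124808 = 28720442536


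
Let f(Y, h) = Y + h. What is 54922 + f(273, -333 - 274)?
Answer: 54588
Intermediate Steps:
54922 + f(273, -333 - 274) = 54922 + (273 + (-333 - 274)) = 54922 + (273 - 607) = 54922 - 334 = 54588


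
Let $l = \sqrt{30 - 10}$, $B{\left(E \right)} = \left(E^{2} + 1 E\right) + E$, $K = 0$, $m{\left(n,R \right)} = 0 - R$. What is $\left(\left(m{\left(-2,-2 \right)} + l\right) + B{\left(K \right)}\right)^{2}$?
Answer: $24 + 8 \sqrt{5} \approx 41.889$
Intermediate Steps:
$m{\left(n,R \right)} = - R$
$B{\left(E \right)} = E^{2} + 2 E$ ($B{\left(E \right)} = \left(E^{2} + E\right) + E = \left(E + E^{2}\right) + E = E^{2} + 2 E$)
$l = 2 \sqrt{5}$ ($l = \sqrt{20} = 2 \sqrt{5} \approx 4.4721$)
$\left(\left(m{\left(-2,-2 \right)} + l\right) + B{\left(K \right)}\right)^{2} = \left(\left(\left(-1\right) \left(-2\right) + 2 \sqrt{5}\right) + 0 \left(2 + 0\right)\right)^{2} = \left(\left(2 + 2 \sqrt{5}\right) + 0 \cdot 2\right)^{2} = \left(\left(2 + 2 \sqrt{5}\right) + 0\right)^{2} = \left(2 + 2 \sqrt{5}\right)^{2}$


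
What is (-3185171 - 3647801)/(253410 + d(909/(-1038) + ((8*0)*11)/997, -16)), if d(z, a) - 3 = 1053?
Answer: -3416486/127233 ≈ -26.852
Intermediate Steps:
d(z, a) = 1056 (d(z, a) = 3 + 1053 = 1056)
(-3185171 - 3647801)/(253410 + d(909/(-1038) + ((8*0)*11)/997, -16)) = (-3185171 - 3647801)/(253410 + 1056) = -6832972/254466 = -6832972*1/254466 = -3416486/127233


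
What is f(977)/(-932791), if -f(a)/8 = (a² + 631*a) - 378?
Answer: 12565104/932791 ≈ 13.470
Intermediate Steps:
f(a) = 3024 - 5048*a - 8*a² (f(a) = -8*((a² + 631*a) - 378) = -8*(-378 + a² + 631*a) = 3024 - 5048*a - 8*a²)
f(977)/(-932791) = (3024 - 5048*977 - 8*977²)/(-932791) = (3024 - 4931896 - 8*954529)*(-1/932791) = (3024 - 4931896 - 7636232)*(-1/932791) = -12565104*(-1/932791) = 12565104/932791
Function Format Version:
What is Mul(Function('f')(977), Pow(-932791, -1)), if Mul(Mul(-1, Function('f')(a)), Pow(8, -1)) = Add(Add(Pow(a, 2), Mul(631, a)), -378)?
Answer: Rational(12565104, 932791) ≈ 13.470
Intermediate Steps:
Function('f')(a) = Add(3024, Mul(-5048, a), Mul(-8, Pow(a, 2))) (Function('f')(a) = Mul(-8, Add(Add(Pow(a, 2), Mul(631, a)), -378)) = Mul(-8, Add(-378, Pow(a, 2), Mul(631, a))) = Add(3024, Mul(-5048, a), Mul(-8, Pow(a, 2))))
Mul(Function('f')(977), Pow(-932791, -1)) = Mul(Add(3024, Mul(-5048, 977), Mul(-8, Pow(977, 2))), Pow(-932791, -1)) = Mul(Add(3024, -4931896, Mul(-8, 954529)), Rational(-1, 932791)) = Mul(Add(3024, -4931896, -7636232), Rational(-1, 932791)) = Mul(-12565104, Rational(-1, 932791)) = Rational(12565104, 932791)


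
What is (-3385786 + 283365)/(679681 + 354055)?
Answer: -3102421/1033736 ≈ -3.0012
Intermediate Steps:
(-3385786 + 283365)/(679681 + 354055) = -3102421/1033736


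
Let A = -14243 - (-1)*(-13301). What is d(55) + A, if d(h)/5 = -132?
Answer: -28204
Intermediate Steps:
d(h) = -660 (d(h) = 5*(-132) = -660)
A = -27544 (A = -14243 - 1*13301 = -14243 - 13301 = -27544)
d(55) + A = -660 - 27544 = -28204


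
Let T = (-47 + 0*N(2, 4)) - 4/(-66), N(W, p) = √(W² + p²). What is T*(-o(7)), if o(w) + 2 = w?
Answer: 7745/33 ≈ 234.70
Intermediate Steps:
o(w) = -2 + w
T = -1549/33 (T = (-47 + 0*√(2² + 4²)) - 4/(-66) = (-47 + 0*√(4 + 16)) - 4*(-1/66) = (-47 + 0*√20) + 2/33 = (-47 + 0*(2*√5)) + 2/33 = (-47 + 0) + 2/33 = -47 + 2/33 = -1549/33 ≈ -46.939)
T*(-o(7)) = -(-1549)*(-2 + 7)/33 = -(-1549)*5/33 = -1549/33*(-5) = 7745/33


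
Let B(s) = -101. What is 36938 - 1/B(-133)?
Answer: 3730739/101 ≈ 36938.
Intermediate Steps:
36938 - 1/B(-133) = 36938 - 1/(-101) = 36938 - 1*(-1/101) = 36938 + 1/101 = 3730739/101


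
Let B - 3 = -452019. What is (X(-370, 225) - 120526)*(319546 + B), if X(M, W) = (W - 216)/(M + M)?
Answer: 1181489981503/74 ≈ 1.5966e+10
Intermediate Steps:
B = -452016 (B = 3 - 452019 = -452016)
X(M, W) = (-216 + W)/(2*M) (X(M, W) = (-216 + W)/((2*M)) = (-216 + W)*(1/(2*M)) = (-216 + W)/(2*M))
(X(-370, 225) - 120526)*(319546 + B) = ((1/2)*(-216 + 225)/(-370) - 120526)*(319546 - 452016) = ((1/2)*(-1/370)*9 - 120526)*(-132470) = (-9/740 - 120526)*(-132470) = -89189249/740*(-132470) = 1181489981503/74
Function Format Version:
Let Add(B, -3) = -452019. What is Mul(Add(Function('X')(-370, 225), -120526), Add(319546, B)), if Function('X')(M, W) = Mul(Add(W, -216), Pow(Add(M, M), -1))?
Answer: Rational(1181489981503, 74) ≈ 1.5966e+10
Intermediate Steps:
B = -452016 (B = Add(3, -452019) = -452016)
Function('X')(M, W) = Mul(Rational(1, 2), Pow(M, -1), Add(-216, W)) (Function('X')(M, W) = Mul(Add(-216, W), Pow(Mul(2, M), -1)) = Mul(Add(-216, W), Mul(Rational(1, 2), Pow(M, -1))) = Mul(Rational(1, 2), Pow(M, -1), Add(-216, W)))
Mul(Add(Function('X')(-370, 225), -120526), Add(319546, B)) = Mul(Add(Mul(Rational(1, 2), Pow(-370, -1), Add(-216, 225)), -120526), Add(319546, -452016)) = Mul(Add(Mul(Rational(1, 2), Rational(-1, 370), 9), -120526), -132470) = Mul(Add(Rational(-9, 740), -120526), -132470) = Mul(Rational(-89189249, 740), -132470) = Rational(1181489981503, 74)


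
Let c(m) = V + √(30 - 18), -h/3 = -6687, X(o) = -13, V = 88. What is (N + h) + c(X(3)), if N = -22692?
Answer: -2543 + 2*√3 ≈ -2539.5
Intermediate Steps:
h = 20061 (h = -3*(-6687) = 20061)
c(m) = 88 + 2*√3 (c(m) = 88 + √(30 - 18) = 88 + √12 = 88 + 2*√3)
(N + h) + c(X(3)) = (-22692 + 20061) + (88 + 2*√3) = -2631 + (88 + 2*√3) = -2543 + 2*√3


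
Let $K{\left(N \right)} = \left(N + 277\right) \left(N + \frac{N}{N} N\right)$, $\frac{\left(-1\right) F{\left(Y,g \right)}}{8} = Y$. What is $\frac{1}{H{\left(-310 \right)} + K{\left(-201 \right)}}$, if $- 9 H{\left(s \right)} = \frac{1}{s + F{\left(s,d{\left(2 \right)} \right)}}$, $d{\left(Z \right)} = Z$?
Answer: $- \frac{19530}{596680561} \approx -3.2731 \cdot 10^{-5}$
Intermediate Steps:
$F{\left(Y,g \right)} = - 8 Y$
$H{\left(s \right)} = \frac{1}{63 s}$ ($H{\left(s \right)} = - \frac{1}{9 \left(s - 8 s\right)} = - \frac{1}{9 \left(- 7 s\right)} = - \frac{\left(- \frac{1}{7}\right) \frac{1}{s}}{9} = \frac{1}{63 s}$)
$K{\left(N \right)} = 2 N \left(277 + N\right)$ ($K{\left(N \right)} = \left(277 + N\right) \left(N + 1 N\right) = \left(277 + N\right) \left(N + N\right) = \left(277 + N\right) 2 N = 2 N \left(277 + N\right)$)
$\frac{1}{H{\left(-310 \right)} + K{\left(-201 \right)}} = \frac{1}{\frac{1}{63 \left(-310\right)} + 2 \left(-201\right) \left(277 - 201\right)} = \frac{1}{\frac{1}{63} \left(- \frac{1}{310}\right) + 2 \left(-201\right) 76} = \frac{1}{- \frac{1}{19530} - 30552} = \frac{1}{- \frac{596680561}{19530}} = - \frac{19530}{596680561}$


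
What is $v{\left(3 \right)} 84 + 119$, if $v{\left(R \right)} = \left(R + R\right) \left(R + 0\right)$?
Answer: $1631$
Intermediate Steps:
$v{\left(R \right)} = 2 R^{2}$ ($v{\left(R \right)} = 2 R R = 2 R^{2}$)
$v{\left(3 \right)} 84 + 119 = 2 \cdot 3^{2} \cdot 84 + 119 = 2 \cdot 9 \cdot 84 + 119 = 18 \cdot 84 + 119 = 1512 + 119 = 1631$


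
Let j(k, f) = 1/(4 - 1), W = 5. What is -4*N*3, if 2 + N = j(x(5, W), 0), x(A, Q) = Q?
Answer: 20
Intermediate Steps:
j(k, f) = ⅓ (j(k, f) = 1/3 = ⅓)
N = -5/3 (N = -2 + ⅓ = -5/3 ≈ -1.6667)
-4*N*3 = -4*(-5/3)*3 = (20/3)*3 = 20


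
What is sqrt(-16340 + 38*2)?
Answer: 2*I*sqrt(4066) ≈ 127.53*I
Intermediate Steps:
sqrt(-16340 + 38*2) = sqrt(-16340 + 76) = sqrt(-16264) = 2*I*sqrt(4066)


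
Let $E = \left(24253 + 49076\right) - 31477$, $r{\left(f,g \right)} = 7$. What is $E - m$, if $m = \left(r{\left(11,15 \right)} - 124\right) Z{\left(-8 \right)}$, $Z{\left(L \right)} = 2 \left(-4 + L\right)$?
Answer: $39044$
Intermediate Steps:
$Z{\left(L \right)} = -8 + 2 L$
$m = 2808$ ($m = \left(7 - 124\right) \left(-8 + 2 \left(-8\right)\right) = - 117 \left(-8 - 16\right) = \left(-117\right) \left(-24\right) = 2808$)
$E = 41852$ ($E = 73329 - 31477 = 41852$)
$E - m = 41852 - 2808 = 39044$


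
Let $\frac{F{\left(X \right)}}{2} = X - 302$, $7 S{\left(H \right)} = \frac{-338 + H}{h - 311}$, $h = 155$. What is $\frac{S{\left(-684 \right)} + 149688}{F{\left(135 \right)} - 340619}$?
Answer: $- \frac{11675737}{26594334} \approx -0.43903$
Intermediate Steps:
$S{\left(H \right)} = \frac{13}{42} - \frac{H}{1092}$ ($S{\left(H \right)} = \frac{\left(-338 + H\right) \frac{1}{155 - 311}}{7} = \frac{\left(-338 + H\right) \frac{1}{-156}}{7} = \frac{\left(-338 + H\right) \left(- \frac{1}{156}\right)}{7} = \frac{\frac{13}{6} - \frac{H}{156}}{7} = \frac{13}{42} - \frac{H}{1092}$)
$F{\left(X \right)} = -604 + 2 X$ ($F{\left(X \right)} = 2 \left(X - 302\right) = 2 \left(-302 + X\right) = -604 + 2 X$)
$\frac{S{\left(-684 \right)} + 149688}{F{\left(135 \right)} - 340619} = \frac{\left(\frac{13}{42} - - \frac{57}{91}\right) + 149688}{\left(-604 + 2 \cdot 135\right) - 340619} = \frac{\left(\frac{13}{42} + \frac{57}{91}\right) + 149688}{\left(-604 + 270\right) - 340619} = \frac{\frac{73}{78} + 149688}{-334 - 340619} = \frac{11675737}{78 \left(-340953\right)} = \frac{11675737}{78} \left(- \frac{1}{340953}\right) = - \frac{11675737}{26594334}$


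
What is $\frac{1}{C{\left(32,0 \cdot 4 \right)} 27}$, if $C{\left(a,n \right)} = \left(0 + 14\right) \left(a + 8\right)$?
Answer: $\frac{1}{15120} \approx 6.6138 \cdot 10^{-5}$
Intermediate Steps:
$C{\left(a,n \right)} = 112 + 14 a$ ($C{\left(a,n \right)} = 14 \left(8 + a\right) = 112 + 14 a$)
$\frac{1}{C{\left(32,0 \cdot 4 \right)} 27} = \frac{1}{\left(112 + 14 \cdot 32\right) 27} = \frac{1}{\left(112 + 448\right) 27} = \frac{1}{560 \cdot 27} = \frac{1}{15120}$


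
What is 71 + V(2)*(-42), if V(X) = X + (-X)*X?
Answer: 155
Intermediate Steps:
V(X) = X - X²
71 + V(2)*(-42) = 71 + (2*(1 - 1*2))*(-42) = 71 + (2*(1 - 2))*(-42) = 71 + (2*(-1))*(-42) = 71 - 2*(-42) = 71 + 84 = 155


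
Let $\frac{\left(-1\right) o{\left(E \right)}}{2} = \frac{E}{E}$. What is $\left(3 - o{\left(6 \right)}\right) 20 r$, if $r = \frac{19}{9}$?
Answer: $\frac{1900}{9} \approx 211.11$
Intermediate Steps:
$o{\left(E \right)} = -2$ ($o{\left(E \right)} = - 2 \frac{E}{E} = \left(-2\right) 1 = -2$)
$r = \frac{19}{9}$ ($r = 19 \cdot \frac{1}{9} = \frac{19}{9} \approx 2.1111$)
$\left(3 - o{\left(6 \right)}\right) 20 r = \left(3 - -2\right) 20 \cdot \frac{19}{9} = \left(3 + 2\right) 20 \cdot \frac{19}{9} = 5 \cdot 20 \cdot \frac{19}{9} = 100 \cdot \frac{19}{9} = \frac{1900}{9}$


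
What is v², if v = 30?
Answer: 900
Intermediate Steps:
v² = 30² = 900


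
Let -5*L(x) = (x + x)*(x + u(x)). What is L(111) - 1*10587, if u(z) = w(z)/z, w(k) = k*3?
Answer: -78243/5 ≈ -15649.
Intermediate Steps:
w(k) = 3*k
u(z) = 3 (u(z) = (3*z)/z = 3)
L(x) = -2*x*(3 + x)/5 (L(x) = -(x + x)*(x + 3)/5 = -2*x*(3 + x)/5)
L(111) - 1*10587 = -⅖*111*(3 + 111) - 1*10587 = -⅖*111*114 - 10587 = -25308/5 - 10587 = -78243/5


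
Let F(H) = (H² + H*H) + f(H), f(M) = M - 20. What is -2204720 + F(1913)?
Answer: 5116311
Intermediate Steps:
f(M) = -20 + M
F(H) = -20 + H + 2*H² (F(H) = (H² + H*H) + (-20 + H) = (H² + H²) + (-20 + H) = 2*H² + (-20 + H) = -20 + H + 2*H²)
-2204720 + F(1913) = -2204720 + (-20 + 1913 + 2*1913²) = -2204720 + (-20 + 1913 + 2*3659569) = -2204720 + (-20 + 1913 + 7319138) = -2204720 + 7321031 = 5116311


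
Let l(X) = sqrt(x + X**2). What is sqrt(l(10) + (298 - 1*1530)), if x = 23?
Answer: sqrt(-1232 + sqrt(123)) ≈ 34.942*I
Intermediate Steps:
l(X) = sqrt(23 + X**2)
sqrt(l(10) + (298 - 1*1530)) = sqrt(sqrt(23 + 10**2) + (298 - 1*1530)) = sqrt(sqrt(23 + 100) + (298 - 1530)) = sqrt(sqrt(123) - 1232) = sqrt(-1232 + sqrt(123))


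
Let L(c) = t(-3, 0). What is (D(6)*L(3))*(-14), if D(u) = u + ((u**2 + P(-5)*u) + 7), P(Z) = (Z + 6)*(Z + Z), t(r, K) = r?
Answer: -462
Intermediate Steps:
P(Z) = 2*Z*(6 + Z) (P(Z) = (6 + Z)*(2*Z) = 2*Z*(6 + Z))
L(c) = -3
D(u) = 7 + u**2 - 9*u (D(u) = u + ((u**2 + (2*(-5)*(6 - 5))*u) + 7) = u + ((u**2 + (2*(-5)*1)*u) + 7) = u + ((u**2 - 10*u) + 7) = u + (7 + u**2 - 10*u) = 7 + u**2 - 9*u)
(D(6)*L(3))*(-14) = ((7 + 6**2 - 9*6)*(-3))*(-14) = ((7 + 36 - 54)*(-3))*(-14) = -11*(-3)*(-14) = 33*(-14) = -462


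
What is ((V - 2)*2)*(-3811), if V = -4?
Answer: 45732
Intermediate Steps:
((V - 2)*2)*(-3811) = ((-4 - 2)*2)*(-3811) = -6*2*(-3811) = -12*(-3811) = 45732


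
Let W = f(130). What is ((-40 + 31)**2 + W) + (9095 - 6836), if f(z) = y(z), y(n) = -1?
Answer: 2339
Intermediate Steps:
f(z) = -1
W = -1
((-40 + 31)**2 + W) + (9095 - 6836) = ((-40 + 31)**2 - 1) + (9095 - 6836) = ((-9)**2 - 1) + 2259 = (81 - 1) + 2259 = 80 + 2259 = 2339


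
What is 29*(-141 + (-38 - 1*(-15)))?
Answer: -4756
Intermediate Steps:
29*(-141 + (-38 - 1*(-15))) = 29*(-141 + (-38 + 15)) = 29*(-141 - 23) = 29*(-164) = -4756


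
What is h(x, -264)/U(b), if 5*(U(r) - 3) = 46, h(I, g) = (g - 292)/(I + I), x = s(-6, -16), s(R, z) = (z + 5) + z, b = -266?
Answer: 1390/1647 ≈ 0.84396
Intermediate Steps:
s(R, z) = 5 + 2*z (s(R, z) = (5 + z) + z = 5 + 2*z)
x = -27 (x = 5 + 2*(-16) = 5 - 32 = -27)
h(I, g) = (-292 + g)/(2*I) (h(I, g) = (-292 + g)/((2*I)) = (-292 + g)*(1/(2*I)) = (-292 + g)/(2*I))
U(r) = 61/5 (U(r) = 3 + (⅕)*46 = 3 + 46/5 = 61/5)
h(x, -264)/U(b) = ((½)*(-292 - 264)/(-27))/(61/5) = ((½)*(-1/27)*(-556))*(5/61) = (278/27)*(5/61) = 1390/1647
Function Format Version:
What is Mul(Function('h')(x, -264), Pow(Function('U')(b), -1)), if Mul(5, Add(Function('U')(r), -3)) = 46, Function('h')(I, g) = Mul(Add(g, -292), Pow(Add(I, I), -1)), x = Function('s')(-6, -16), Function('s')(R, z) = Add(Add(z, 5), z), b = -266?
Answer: Rational(1390, 1647) ≈ 0.84396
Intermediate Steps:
Function('s')(R, z) = Add(5, Mul(2, z)) (Function('s')(R, z) = Add(Add(5, z), z) = Add(5, Mul(2, z)))
x = -27 (x = Add(5, Mul(2, -16)) = Add(5, -32) = -27)
Function('h')(I, g) = Mul(Rational(1, 2), Pow(I, -1), Add(-292, g)) (Function('h')(I, g) = Mul(Add(-292, g), Pow(Mul(2, I), -1)) = Mul(Add(-292, g), Mul(Rational(1, 2), Pow(I, -1))) = Mul(Rational(1, 2), Pow(I, -1), Add(-292, g)))
Function('U')(r) = Rational(61, 5) (Function('U')(r) = Add(3, Mul(Rational(1, 5), 46)) = Add(3, Rational(46, 5)) = Rational(61, 5))
Mul(Function('h')(x, -264), Pow(Function('U')(b), -1)) = Mul(Mul(Rational(1, 2), Pow(-27, -1), Add(-292, -264)), Pow(Rational(61, 5), -1)) = Mul(Mul(Rational(1, 2), Rational(-1, 27), -556), Rational(5, 61)) = Mul(Rational(278, 27), Rational(5, 61)) = Rational(1390, 1647)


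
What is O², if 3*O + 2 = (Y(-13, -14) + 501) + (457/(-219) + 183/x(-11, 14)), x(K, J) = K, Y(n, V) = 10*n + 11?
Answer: 757449939856/52229529 ≈ 14502.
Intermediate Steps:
Y(n, V) = 11 + 10*n
O = 870316/7227 (O = -⅔ + (((11 + 10*(-13)) + 501) + (457/(-219) + 183/(-11)))/3 = -⅔ + (((11 - 130) + 501) + (457*(-1/219) + 183*(-1/11)))/3 = -⅔ + ((-119 + 501) + (-457/219 - 183/11))/3 = -⅔ + (382 - 45104/2409)/3 = -⅔ + (⅓)*(875134/2409) = -⅔ + 875134/7227 = 870316/7227 ≈ 120.43)
O² = (870316/7227)² = 757449939856/52229529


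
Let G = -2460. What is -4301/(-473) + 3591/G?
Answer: 269149/35260 ≈ 7.6333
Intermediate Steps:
-4301/(-473) + 3591/G = -4301/(-473) + 3591/(-2460) = -4301*(-1/473) + 3591*(-1/2460) = 391/43 - 1197/820 = 269149/35260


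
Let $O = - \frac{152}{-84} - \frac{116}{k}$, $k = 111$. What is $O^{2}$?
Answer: $\frac{39204}{67081} \approx 0.58443$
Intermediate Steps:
$O = \frac{198}{259}$ ($O = - \frac{152}{-84} - \frac{116}{111} = \left(-152\right) \left(- \frac{1}{84}\right) - \frac{116}{111} = \frac{38}{21} - \frac{116}{111} = \frac{198}{259} \approx 0.76448$)
$O^{2} = \left(\frac{198}{259}\right)^{2} = \frac{39204}{67081}$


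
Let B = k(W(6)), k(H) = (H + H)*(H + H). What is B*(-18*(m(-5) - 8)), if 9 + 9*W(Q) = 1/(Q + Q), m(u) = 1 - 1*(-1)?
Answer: 11449/27 ≈ 424.04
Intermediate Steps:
m(u) = 2 (m(u) = 1 + 1 = 2)
W(Q) = -1 + 1/(18*Q) (W(Q) = -1 + 1/(9*(Q + Q)) = -1 + 1/(9*((2*Q))) = -1 + (1/(2*Q))/9 = -1 + 1/(18*Q))
k(H) = 4*H² (k(H) = (2*H)*(2*H) = 4*H²)
B = 11449/2916 (B = 4*((1/18 - 1*6)/6)² = 4*((1/18 - 6)/6)² = 4*((⅙)*(-107/18))² = 4*(-107/108)² = 4*(11449/11664) = 11449/2916 ≈ 3.9263)
B*(-18*(m(-5) - 8)) = 11449*(-18*(2 - 8))/2916 = 11449*(-18*(-6))/2916 = (11449/2916)*108 = 11449/27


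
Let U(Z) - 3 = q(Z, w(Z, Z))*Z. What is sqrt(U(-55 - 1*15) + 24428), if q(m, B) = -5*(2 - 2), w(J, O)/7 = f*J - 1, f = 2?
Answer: sqrt(24431) ≈ 156.30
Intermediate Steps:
w(J, O) = -7 + 14*J (w(J, O) = 7*(2*J - 1) = 7*(-1 + 2*J) = -7 + 14*J)
q(m, B) = 0 (q(m, B) = -5*0 = 0)
U(Z) = 3 (U(Z) = 3 + 0*Z = 3 + 0 = 3)
sqrt(U(-55 - 1*15) + 24428) = sqrt(3 + 24428) = sqrt(24431)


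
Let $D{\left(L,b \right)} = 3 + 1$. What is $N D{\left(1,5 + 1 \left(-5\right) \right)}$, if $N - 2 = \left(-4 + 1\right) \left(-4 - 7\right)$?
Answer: $140$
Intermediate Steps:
$D{\left(L,b \right)} = 4$
$N = 35$ ($N = 2 + \left(-4 + 1\right) \left(-4 - 7\right) = 2 - -33 = 2 + 33 = 35$)
$N D{\left(1,5 + 1 \left(-5\right) \right)} = 35 \cdot 4 = 140$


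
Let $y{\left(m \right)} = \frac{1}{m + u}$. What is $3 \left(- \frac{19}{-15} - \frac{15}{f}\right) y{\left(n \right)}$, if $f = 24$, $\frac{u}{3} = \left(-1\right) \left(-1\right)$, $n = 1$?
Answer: $\frac{77}{160} \approx 0.48125$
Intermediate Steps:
$u = 3$ ($u = 3 \left(\left(-1\right) \left(-1\right)\right) = 3 \cdot 1 = 3$)
$y{\left(m \right)} = \frac{1}{3 + m}$ ($y{\left(m \right)} = \frac{1}{m + 3} = \frac{1}{3 + m}$)
$3 \left(- \frac{19}{-15} - \frac{15}{f}\right) y{\left(n \right)} = \frac{3 \left(- \frac{19}{-15} - \frac{15}{24}\right)}{3 + 1} = \frac{3 \left(\left(-19\right) \left(- \frac{1}{15}\right) - \frac{5}{8}\right)}{4} = 3 \left(\frac{19}{15} - \frac{5}{8}\right) \frac{1}{4} = 3 \cdot \frac{77}{120} \cdot \frac{1}{4} = \frac{77}{40} \cdot \frac{1}{4} = \frac{77}{160}$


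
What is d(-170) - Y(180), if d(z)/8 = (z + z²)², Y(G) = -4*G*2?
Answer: 6603304640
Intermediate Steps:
Y(G) = -8*G
d(z) = 8*(z + z²)²
d(-170) - Y(180) = 8*(-170)²*(1 - 170)² - (-8)*180 = 8*28900*(-169)² - 1*(-1440) = 8*28900*28561 + 1440 = 6603303200 + 1440 = 6603304640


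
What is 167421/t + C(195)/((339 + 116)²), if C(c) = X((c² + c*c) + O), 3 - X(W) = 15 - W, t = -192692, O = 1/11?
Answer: -220092407827/438812674300 ≈ -0.50156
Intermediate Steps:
O = 1/11 ≈ 0.090909
X(W) = -12 + W (X(W) = 3 - (15 - W) = 3 + (-15 + W) = -12 + W)
C(c) = -131/11 + 2*c² (C(c) = -12 + ((c² + c*c) + 1/11) = -12 + ((c² + c²) + 1/11) = -12 + (2*c² + 1/11) = -12 + (1/11 + 2*c²) = -131/11 + 2*c²)
167421/t + C(195)/((339 + 116)²) = 167421/(-192692) + (-131/11 + 2*195²)/((339 + 116)²) = 167421*(-1/192692) + (-131/11 + 2*38025)/(455²) = -167421/192692 + (-131/11 + 76050)/207025 = -167421/192692 + (836419/11)*(1/207025) = -167421/192692 + 836419/2277275 = -220092407827/438812674300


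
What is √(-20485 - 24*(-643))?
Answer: I*√5053 ≈ 71.084*I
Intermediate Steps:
√(-20485 - 24*(-643)) = √(-20485 + 15432) = √(-5053) = I*√5053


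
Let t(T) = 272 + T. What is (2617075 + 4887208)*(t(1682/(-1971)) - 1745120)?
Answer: -25807957827836470/1971 ≈ -1.3094e+13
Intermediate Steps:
(2617075 + 4887208)*(t(1682/(-1971)) - 1745120) = (2617075 + 4887208)*((272 + 1682/(-1971)) - 1745120) = 7504283*((272 + 1682*(-1/1971)) - 1745120) = 7504283*((272 - 1682/1971) - 1745120) = 7504283*(534430/1971 - 1745120) = 7504283*(-3439097090/1971) = -25807957827836470/1971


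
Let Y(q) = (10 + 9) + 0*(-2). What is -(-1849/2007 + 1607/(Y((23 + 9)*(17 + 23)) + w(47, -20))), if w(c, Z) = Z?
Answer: 3227098/2007 ≈ 1607.9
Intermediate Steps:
Y(q) = 19 (Y(q) = 19 + 0 = 19)
-(-1849/2007 + 1607/(Y((23 + 9)*(17 + 23)) + w(47, -20))) = -(-1849/2007 + 1607/(19 - 20)) = -(-1849*1/2007 + 1607/(-1)) = -(-1849/2007 + 1607*(-1)) = -(-1849/2007 - 1607) = -1*(-3227098/2007) = 3227098/2007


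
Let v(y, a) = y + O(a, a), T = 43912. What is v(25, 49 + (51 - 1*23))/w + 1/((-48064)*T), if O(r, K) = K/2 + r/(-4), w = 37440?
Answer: 486424007/411564341760 ≈ 0.0011819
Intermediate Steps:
O(r, K) = K/2 - r/4 (O(r, K) = K*(½) + r*(-¼) = K/2 - r/4)
v(y, a) = y + a/4 (v(y, a) = y + (a/2 - a/4) = y + a/4)
v(25, 49 + (51 - 1*23))/w + 1/((-48064)*T) = (25 + (49 + (51 - 1*23))/4)/37440 + 1/(-48064*43912) = (25 + (49 + (51 - 23))/4)*(1/37440) - 1/48064*1/43912 = (25 + (49 + 28)/4)*(1/37440) - 1/2110586368 = (25 + (¼)*77)*(1/37440) - 1/2110586368 = (25 + 77/4)*(1/37440) - 1/2110586368 = (177/4)*(1/37440) - 1/2110586368 = 59/49920 - 1/2110586368 = 486424007/411564341760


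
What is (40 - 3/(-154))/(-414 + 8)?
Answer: -6163/62524 ≈ -0.098570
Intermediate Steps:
(40 - 3/(-154))/(-414 + 8) = (40 - 3*(-1/154))/(-406) = (40 + 3/154)*(-1/406) = (6163/154)*(-1/406) = -6163/62524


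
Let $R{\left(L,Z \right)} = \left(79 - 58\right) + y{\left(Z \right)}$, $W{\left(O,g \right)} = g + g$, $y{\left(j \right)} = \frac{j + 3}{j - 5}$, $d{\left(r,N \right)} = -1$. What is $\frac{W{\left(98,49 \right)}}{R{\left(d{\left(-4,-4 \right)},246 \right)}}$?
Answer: $\frac{11809}{2655} \approx 4.4478$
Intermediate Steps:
$y{\left(j \right)} = \frac{3 + j}{-5 + j}$
$W{\left(O,g \right)} = 2 g$
$R{\left(L,Z \right)} = 21 + \frac{3 + Z}{-5 + Z}$ ($R{\left(L,Z \right)} = \left(79 - 58\right) + \frac{3 + Z}{-5 + Z} = 21 + \frac{3 + Z}{-5 + Z}$)
$\frac{W{\left(98,49 \right)}}{R{\left(d{\left(-4,-4 \right)},246 \right)}} = \frac{2 \cdot 49}{2 \frac{1}{-5 + 246} \left(-51 + 11 \cdot 246\right)} = \frac{98}{2 \cdot \frac{1}{241} \left(-51 + 2706\right)} = \frac{98}{2 \cdot \frac{1}{241} \cdot 2655} = \frac{98}{\frac{5310}{241}} = 98 \cdot \frac{241}{5310} = \frac{11809}{2655}$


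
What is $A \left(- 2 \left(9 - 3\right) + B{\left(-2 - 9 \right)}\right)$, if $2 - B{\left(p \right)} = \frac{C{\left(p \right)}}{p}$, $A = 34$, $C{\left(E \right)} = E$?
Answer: $-374$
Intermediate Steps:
$B{\left(p \right)} = 1$ ($B{\left(p \right)} = 2 - \frac{p}{p} = 2 - 1 = 1$)
$A \left(- 2 \left(9 - 3\right) + B{\left(-2 - 9 \right)}\right) = 34 \left(- 2 \left(9 - 3\right) + 1\right) = 34 \left(\left(-2\right) 6 + 1\right) = 34 \left(-12 + 1\right) = 34 \left(-11\right) = -374$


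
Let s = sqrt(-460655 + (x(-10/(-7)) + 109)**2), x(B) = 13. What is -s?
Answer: -I*sqrt(445771) ≈ -667.66*I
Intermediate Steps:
s = I*sqrt(445771) (s = sqrt(-460655 + (13 + 109)**2) = sqrt(-460655 + 122**2) = sqrt(-460655 + 14884) = sqrt(-445771) = I*sqrt(445771) ≈ 667.66*I)
-s = -I*sqrt(445771)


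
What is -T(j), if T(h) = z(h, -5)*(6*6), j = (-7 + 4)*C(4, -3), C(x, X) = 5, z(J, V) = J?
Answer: 540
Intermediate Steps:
j = -15 (j = (-7 + 4)*5 = -3*5 = -15)
T(h) = 36*h (T(h) = h*(6*6) = h*36 = 36*h)
-T(j) = -36*(-15) = -1*(-540) = 540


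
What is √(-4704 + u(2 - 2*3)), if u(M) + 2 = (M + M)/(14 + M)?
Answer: 41*I*√70/5 ≈ 68.606*I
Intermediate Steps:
u(M) = -2 + 2*M/(14 + M) (u(M) = -2 + (M + M)/(14 + M) = -2 + (2*M)/(14 + M) = -2 + 2*M/(14 + M))
√(-4704 + u(2 - 2*3)) = √(-4704 - 28/(14 + (2 - 2*3))) = √(-4704 - 28/(14 + (2 - 6))) = √(-4704 - 28/(14 - 4)) = √(-4704 - 28/10) = √(-4704 - 28*⅒) = √(-4704 - 14/5) = √(-23534/5) = 41*I*√70/5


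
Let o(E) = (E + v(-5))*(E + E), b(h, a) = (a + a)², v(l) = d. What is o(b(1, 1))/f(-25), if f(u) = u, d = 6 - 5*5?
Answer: 24/5 ≈ 4.8000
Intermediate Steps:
d = -19 (d = 6 - 25 = -19)
v(l) = -19
b(h, a) = 4*a² (b(h, a) = (2*a)² = 4*a²)
o(E) = 2*E*(-19 + E) (o(E) = (E - 19)*(E + E) = (-19 + E)*(2*E) = 2*E*(-19 + E))
o(b(1, 1))/f(-25) = (2*(4*1²)*(-19 + 4*1²))/(-25) = (2*(4*1)*(-19 + 4*1))*(-1/25) = (2*4*(-19 + 4))*(-1/25) = (2*4*(-15))*(-1/25) = -120*(-1/25) = 24/5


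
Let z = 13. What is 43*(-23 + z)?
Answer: -430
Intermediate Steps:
43*(-23 + z) = 43*(-23 + 13) = 43*(-10) = -430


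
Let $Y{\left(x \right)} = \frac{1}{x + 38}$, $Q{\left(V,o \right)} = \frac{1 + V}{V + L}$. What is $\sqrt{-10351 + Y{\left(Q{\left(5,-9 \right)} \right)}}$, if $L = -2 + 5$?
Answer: $\frac{i \sqrt{248682155}}{155} \approx 101.74 i$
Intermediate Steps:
$L = 3$
$Q{\left(V,o \right)} = \frac{1 + V}{3 + V}$ ($Q{\left(V,o \right)} = \frac{1 + V}{V + 3} = \frac{1 + V}{3 + V}$)
$Y{\left(x \right)} = \frac{1}{38 + x}$
$\sqrt{-10351 + Y{\left(Q{\left(5,-9 \right)} \right)}} = \sqrt{-10351 + \frac{1}{38 + \frac{1 + 5}{3 + 5}}} = \sqrt{-10351 + \frac{1}{38 + \frac{1}{8} \cdot 6}} = \sqrt{-10351 + \frac{1}{38 + \frac{3}{4}}} = \sqrt{-10351 + \frac{1}{\frac{155}{4}}} = \sqrt{-10351 + \frac{4}{155}} = \sqrt{- \frac{1604401}{155}} = \frac{i \sqrt{248682155}}{155}$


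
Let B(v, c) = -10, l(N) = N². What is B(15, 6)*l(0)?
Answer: 0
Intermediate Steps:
B(15, 6)*l(0) = -10*0² = -10*0 = 0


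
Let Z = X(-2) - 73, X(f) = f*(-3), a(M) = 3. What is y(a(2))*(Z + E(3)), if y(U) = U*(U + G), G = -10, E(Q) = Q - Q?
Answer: 1407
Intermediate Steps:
X(f) = -3*f
E(Q) = 0
y(U) = U*(-10 + U) (y(U) = U*(U - 10) = U*(-10 + U))
Z = -67 (Z = -3*(-2) - 73 = 6 - 73 = -67)
y(a(2))*(Z + E(3)) = (3*(-10 + 3))*(-67 + 0) = (3*(-7))*(-67) = -21*(-67) = 1407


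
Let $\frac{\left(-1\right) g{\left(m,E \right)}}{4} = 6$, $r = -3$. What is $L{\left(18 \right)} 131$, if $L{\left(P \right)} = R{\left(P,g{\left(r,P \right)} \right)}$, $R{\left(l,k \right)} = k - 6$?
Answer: $-3930$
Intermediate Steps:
$g{\left(m,E \right)} = -24$ ($g{\left(m,E \right)} = \left(-4\right) 6 = -24$)
$R{\left(l,k \right)} = -6 + k$ ($R{\left(l,k \right)} = k - 6 = -6 + k$)
$L{\left(P \right)} = -30$ ($L{\left(P \right)} = -6 - 24 = -30$)
$L{\left(18 \right)} 131 = \left(-30\right) 131 = -3930$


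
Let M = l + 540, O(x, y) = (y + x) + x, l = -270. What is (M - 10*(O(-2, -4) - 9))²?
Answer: 193600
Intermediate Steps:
O(x, y) = y + 2*x (O(x, y) = (x + y) + x = y + 2*x)
M = 270 (M = -270 + 540 = 270)
(M - 10*(O(-2, -4) - 9))² = (270 - 10*((-4 + 2*(-2)) - 9))² = (270 - 10*((-4 - 4) - 9))² = (270 - 10*(-8 - 9))² = (270 - 10*(-17))² = (270 + 170)² = 440² = 193600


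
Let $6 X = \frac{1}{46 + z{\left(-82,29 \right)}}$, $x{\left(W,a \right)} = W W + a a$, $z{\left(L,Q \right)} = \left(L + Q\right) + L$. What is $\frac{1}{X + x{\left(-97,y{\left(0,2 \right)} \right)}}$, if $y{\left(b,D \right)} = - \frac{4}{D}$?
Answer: $\frac{534}{5026541} \approx 0.00010624$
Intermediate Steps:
$z{\left(L,Q \right)} = Q + 2 L$
$x{\left(W,a \right)} = W^{2} + a^{2}$
$X = - \frac{1}{534}$ ($X = \frac{1}{6 \left(46 + \left(29 + 2 \left(-82\right)\right)\right)} = \frac{1}{6 \left(46 + \left(29 - 164\right)\right)} = \frac{1}{6 \left(46 - 135\right)} = \frac{1}{6 \left(-89\right)} = \frac{1}{6} \left(- \frac{1}{89}\right) = - \frac{1}{534} \approx -0.0018727$)
$\frac{1}{X + x{\left(-97,y{\left(0,2 \right)} \right)}} = \frac{1}{- \frac{1}{534} + \left(\left(-97\right)^{2} + \left(- \frac{4}{2}\right)^{2}\right)} = \frac{1}{- \frac{1}{534} + \left(9409 + \left(\left(-4\right) \frac{1}{2}\right)^{2}\right)} = \frac{1}{- \frac{1}{534} + \left(9409 + \left(-2\right)^{2}\right)} = \frac{1}{- \frac{1}{534} + \left(9409 + 4\right)} = \frac{1}{- \frac{1}{534} + 9413} = \frac{1}{\frac{5026541}{534}} = \frac{534}{5026541}$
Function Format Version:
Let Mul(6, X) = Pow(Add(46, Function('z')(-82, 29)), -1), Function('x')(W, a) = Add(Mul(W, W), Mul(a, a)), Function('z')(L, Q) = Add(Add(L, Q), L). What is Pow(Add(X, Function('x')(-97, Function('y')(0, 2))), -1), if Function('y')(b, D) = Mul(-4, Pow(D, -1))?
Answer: Rational(534, 5026541) ≈ 0.00010624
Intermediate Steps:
Function('z')(L, Q) = Add(Q, Mul(2, L))
Function('x')(W, a) = Add(Pow(W, 2), Pow(a, 2))
X = Rational(-1, 534) (X = Mul(Rational(1, 6), Pow(Add(46, Add(29, Mul(2, -82))), -1)) = Mul(Rational(1, 6), Pow(Add(46, Add(29, -164)), -1)) = Mul(Rational(1, 6), Pow(Add(46, -135), -1)) = Mul(Rational(1, 6), Pow(-89, -1)) = Mul(Rational(1, 6), Rational(-1, 89)) = Rational(-1, 534) ≈ -0.0018727)
Pow(Add(X, Function('x')(-97, Function('y')(0, 2))), -1) = Pow(Add(Rational(-1, 534), Add(Pow(-97, 2), Pow(Mul(-4, Pow(2, -1)), 2))), -1) = Pow(Add(Rational(-1, 534), Add(9409, Pow(Mul(-4, Rational(1, 2)), 2))), -1) = Pow(Add(Rational(-1, 534), Add(9409, Pow(-2, 2))), -1) = Pow(Add(Rational(-1, 534), Add(9409, 4)), -1) = Pow(Add(Rational(-1, 534), 9413), -1) = Pow(Rational(5026541, 534), -1) = Rational(534, 5026541)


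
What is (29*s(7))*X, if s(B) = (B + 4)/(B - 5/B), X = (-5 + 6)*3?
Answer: 609/4 ≈ 152.25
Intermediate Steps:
X = 3 (X = 1*3 = 3)
s(B) = (4 + B)/(B - 5/B)
(29*s(7))*X = (29*(7*(4 + 7)/(-5 + 7**2)))*3 = (29*(7*11/(-5 + 49)))*3 = (29*(7*11/44))*3 = (29*(7*(1/44)*11))*3 = (29*(7/4))*3 = (203/4)*3 = 609/4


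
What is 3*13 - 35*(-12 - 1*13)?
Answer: 914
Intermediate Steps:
3*13 - 35*(-12 - 1*13) = 39 - 35*(-12 - 13) = 39 - 35*(-25) = 39 + 875 = 914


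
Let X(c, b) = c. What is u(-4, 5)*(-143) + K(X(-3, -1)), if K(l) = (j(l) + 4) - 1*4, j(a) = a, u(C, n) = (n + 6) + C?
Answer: -1004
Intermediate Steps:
u(C, n) = 6 + C + n (u(C, n) = (6 + n) + C = 6 + C + n)
K(l) = l (K(l) = (l + 4) - 1*4 = (4 + l) - 4 = l)
u(-4, 5)*(-143) + K(X(-3, -1)) = (6 - 4 + 5)*(-143) - 3 = 7*(-143) - 3 = -1001 - 3 = -1004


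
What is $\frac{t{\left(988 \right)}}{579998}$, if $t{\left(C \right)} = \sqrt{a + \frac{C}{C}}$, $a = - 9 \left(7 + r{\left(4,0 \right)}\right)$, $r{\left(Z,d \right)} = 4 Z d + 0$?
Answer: $\frac{i \sqrt{62}}{579998} \approx 1.3576 \cdot 10^{-5} i$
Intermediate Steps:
$r{\left(Z,d \right)} = 4 Z d$ ($r{\left(Z,d \right)} = 4 Z d + 0 = 4 Z d$)
$a = -63$ ($a = - 9 \left(7 + 4 \cdot 4 \cdot 0\right) = - 9 \left(7 + 0\right) = \left(-9\right) 7 = -63$)
$t{\left(C \right)} = i \sqrt{62}$ ($t{\left(C \right)} = \sqrt{-63 + \frac{C}{C}} = \sqrt{-63 + 1} = \sqrt{-62} = i \sqrt{62}$)
$\frac{t{\left(988 \right)}}{579998} = \frac{i \sqrt{62}}{579998}$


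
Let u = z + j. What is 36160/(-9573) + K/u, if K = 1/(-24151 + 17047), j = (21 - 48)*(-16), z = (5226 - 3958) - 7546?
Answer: -166858245763/44174059648 ≈ -3.7773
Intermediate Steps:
z = -6278 (z = 1268 - 7546 = -6278)
j = 432 (j = -27*(-16) = 432)
u = -5846 (u = -6278 + 432 = -5846)
K = -1/7104 (K = 1/(-7104) = -1/7104 ≈ -0.00014077)
36160/(-9573) + K/u = 36160/(-9573) - 1/7104/(-5846) = 36160*(-1/9573) - 1/7104*(-1/5846) = -36160/9573 + 1/41529984 = -166858245763/44174059648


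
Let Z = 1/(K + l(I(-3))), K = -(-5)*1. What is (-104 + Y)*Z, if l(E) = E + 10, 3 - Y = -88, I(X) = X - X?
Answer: -13/15 ≈ -0.86667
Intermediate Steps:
I(X) = 0
Y = 91 (Y = 3 - 1*(-88) = 3 + 88 = 91)
l(E) = 10 + E
K = 5 (K = -5*(-1)*1 = 5*1 = 5)
Z = 1/15 (Z = 1/(5 + (10 + 0)) = 1/(5 + 10) = 1/15 ≈ 0.066667)
(-104 + Y)*Z = (-104 + 91)*(1/15) = -13*1/15 = -13/15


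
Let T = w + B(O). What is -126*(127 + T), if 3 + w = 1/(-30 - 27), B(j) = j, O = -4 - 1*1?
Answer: -284844/19 ≈ -14992.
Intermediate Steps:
O = -5 (O = -4 - 1 = -5)
w = -172/57 (w = -3 + 1/(-30 - 27) = -3 + 1/(-57) = -3 - 1/57 = -172/57 ≈ -3.0175)
T = -457/57 (T = -172/57 - 5 = -457/57 ≈ -8.0175)
-126*(127 + T) = -126*(127 - 457/57) = -126*6782/57 = -284844/19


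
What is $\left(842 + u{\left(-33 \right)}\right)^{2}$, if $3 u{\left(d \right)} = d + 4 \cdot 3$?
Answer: $697225$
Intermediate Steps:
$u{\left(d \right)} = 4 + \frac{d}{3}$ ($u{\left(d \right)} = \frac{d + 4 \cdot 3}{3} = \frac{d + 12}{3} = \frac{12 + d}{3} = 4 + \frac{d}{3}$)
$\left(842 + u{\left(-33 \right)}\right)^{2} = \left(842 + \left(4 + \frac{1}{3} \left(-33\right)\right)\right)^{2} = \left(842 + \left(4 - 11\right)\right)^{2} = \left(842 - 7\right)^{2} = 835^{2} = 697225$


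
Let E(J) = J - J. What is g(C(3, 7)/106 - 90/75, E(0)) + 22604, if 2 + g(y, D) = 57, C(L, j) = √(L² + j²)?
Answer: 22659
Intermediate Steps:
E(J) = 0
g(y, D) = 55 (g(y, D) = -2 + 57 = 55)
g(C(3, 7)/106 - 90/75, E(0)) + 22604 = 55 + 22604 = 22659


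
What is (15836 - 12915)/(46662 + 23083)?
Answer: 2921/69745 ≈ 0.041881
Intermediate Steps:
(15836 - 12915)/(46662 + 23083) = 2921/69745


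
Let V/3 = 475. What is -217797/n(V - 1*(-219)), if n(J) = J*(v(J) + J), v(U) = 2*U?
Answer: -72599/2702736 ≈ -0.026861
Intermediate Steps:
V = 1425 (V = 3*475 = 1425)
n(J) = 3*J² (n(J) = J*(2*J + J) = J*(3*J) = 3*J²)
-217797/n(V - 1*(-219)) = -217797*1/(3*(1425 - 1*(-219))²) = -217797*1/(3*(1425 + 219)²) = -217797/(3*1644²) = -217797/(3*2702736) = -217797/8108208 = -217797*1/8108208 = -72599/2702736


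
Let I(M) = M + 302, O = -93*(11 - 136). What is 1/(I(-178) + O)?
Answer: 1/11749 ≈ 8.5114e-5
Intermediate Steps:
O = 11625 (O = -93*(-125) = 11625)
I(M) = 302 + M
1/(I(-178) + O) = 1/((302 - 178) + 11625) = 1/(124 + 11625) = 1/11749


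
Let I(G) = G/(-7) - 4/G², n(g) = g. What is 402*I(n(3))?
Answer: -7370/21 ≈ -350.95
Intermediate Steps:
I(G) = -4/G² - G/7 (I(G) = G*(-⅐) - 4/G² = -G/7 - 4/G² = -4/G² - G/7)
402*I(n(3)) = 402*(-4/3² - ⅐*3) = 402*(-4*⅑ - 3/7) = 402*(-4/9 - 3/7) = 402*(-55/63) = -7370/21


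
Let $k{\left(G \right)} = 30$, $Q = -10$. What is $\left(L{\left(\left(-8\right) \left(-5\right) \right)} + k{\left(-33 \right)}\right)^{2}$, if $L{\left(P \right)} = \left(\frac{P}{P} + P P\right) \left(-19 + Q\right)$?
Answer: $2152867201$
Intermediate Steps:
$L{\left(P \right)} = -29 - 29 P^{2}$ ($L{\left(P \right)} = \left(\frac{P}{P} + P P\right) \left(-19 - 10\right) = \left(1 + P^{2}\right) \left(-29\right) = -29 - 29 P^{2}$)
$\left(L{\left(\left(-8\right) \left(-5\right) \right)} + k{\left(-33 \right)}\right)^{2} = \left(\left(-29 - 29 \left(\left(-8\right) \left(-5\right)\right)^{2}\right) + 30\right)^{2} = \left(\left(-29 - 29 \cdot 40^{2}\right) + 30\right)^{2} = \left(\left(-29 - 46400\right) + 30\right)^{2} = \left(-46429 + 30\right)^{2} = \left(-46399\right)^{2} = 2152867201$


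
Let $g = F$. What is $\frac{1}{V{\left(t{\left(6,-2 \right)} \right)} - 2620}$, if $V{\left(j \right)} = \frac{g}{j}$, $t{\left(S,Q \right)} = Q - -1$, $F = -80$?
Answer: $- \frac{1}{2540} \approx -0.0003937$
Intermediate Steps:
$t{\left(S,Q \right)} = 1 + Q$ ($t{\left(S,Q \right)} = Q + 1 = 1 + Q$)
$g = -80$
$V{\left(j \right)} = - \frac{80}{j}$
$\frac{1}{V{\left(t{\left(6,-2 \right)} \right)} - 2620} = \frac{1}{- \frac{80}{1 - 2} - 2620} = \frac{1}{- \frac{80}{-1} - 2620} = \frac{1}{\left(-80\right) \left(-1\right) - 2620} = \frac{1}{80 - 2620} = \frac{1}{-2540} = - \frac{1}{2540}$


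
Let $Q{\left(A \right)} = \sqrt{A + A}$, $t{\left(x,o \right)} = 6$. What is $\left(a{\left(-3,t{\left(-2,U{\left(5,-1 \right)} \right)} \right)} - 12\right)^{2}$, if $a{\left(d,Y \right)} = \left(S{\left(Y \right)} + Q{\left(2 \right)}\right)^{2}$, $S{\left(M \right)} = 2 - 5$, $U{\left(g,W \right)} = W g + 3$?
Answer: $121$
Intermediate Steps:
$U{\left(g,W \right)} = 3 + W g$
$S{\left(M \right)} = -3$ ($S{\left(M \right)} = 2 - 5 = -3$)
$Q{\left(A \right)} = \sqrt{2} \sqrt{A}$ ($Q{\left(A \right)} = \sqrt{2 A} = \sqrt{2} \sqrt{A}$)
$a{\left(d,Y \right)} = 1$ ($a{\left(d,Y \right)} = \left(-3 + \sqrt{2} \sqrt{2}\right)^{2} = \left(-3 + 2\right)^{2} = \left(-1\right)^{2} = 1$)
$\left(a{\left(-3,t{\left(-2,U{\left(5,-1 \right)} \right)} \right)} - 12\right)^{2} = \left(1 - 12\right)^{2} = \left(-11\right)^{2} = 121$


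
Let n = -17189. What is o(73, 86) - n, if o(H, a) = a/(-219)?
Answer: 3764305/219 ≈ 17189.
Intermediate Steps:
o(H, a) = -a/219 (o(H, a) = a*(-1/219) = -a/219)
o(73, 86) - n = -1/219*86 - 1*(-17189) = -86/219 + 17189 = 3764305/219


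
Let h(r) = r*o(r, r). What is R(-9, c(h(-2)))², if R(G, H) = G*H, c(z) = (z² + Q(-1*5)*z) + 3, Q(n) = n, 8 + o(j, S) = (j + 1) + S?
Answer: 11512449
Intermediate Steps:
o(j, S) = -7 + S + j (o(j, S) = -8 + ((j + 1) + S) = -8 + ((1 + j) + S) = -8 + (1 + S + j) = -7 + S + j)
h(r) = r*(-7 + 2*r) (h(r) = r*(-7 + r + r) = r*(-7 + 2*r))
c(z) = 3 + z² - 5*z (c(z) = (z² + (-1*5)*z) + 3 = (z² - 5*z) + 3 = 3 + z² - 5*z)
R(-9, c(h(-2)))² = (-9*(3 + (-2*(-7 + 2*(-2)))² - (-10)*(-7 + 2*(-2))))² = (-9*(3 + (-2*(-7 - 4))² - (-10)*(-7 - 4)))² = (-9*(3 + (-2*(-11))² - (-10)*(-11)))² = (-9*(3 + 22² - 5*22))² = (-9*(3 + 484 - 110))² = (-9*377)² = (-3393)² = 11512449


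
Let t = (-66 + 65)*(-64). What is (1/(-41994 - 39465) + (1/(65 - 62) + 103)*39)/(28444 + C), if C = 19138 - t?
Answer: 328279769/3870768762 ≈ 0.084810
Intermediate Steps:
t = 64 (t = -1*(-64) = 64)
C = 19074 (C = 19138 - 1*64 = 19138 - 64 = 19074)
(1/(-41994 - 39465) + (1/(65 - 62) + 103)*39)/(28444 + C) = (1/(-41994 - 39465) + (1/(65 - 62) + 103)*39)/(28444 + 19074) = (1/(-81459) + (1/3 + 103)*39)/47518 = (-1/81459 + (⅓ + 103)*39)*(1/47518) = (-1/81459 + (310/3)*39)*(1/47518) = (-1/81459 + 4030)*(1/47518) = (328279769/81459)*(1/47518) = 328279769/3870768762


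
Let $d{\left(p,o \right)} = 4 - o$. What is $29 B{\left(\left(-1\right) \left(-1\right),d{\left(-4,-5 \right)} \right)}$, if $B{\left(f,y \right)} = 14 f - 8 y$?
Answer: $-1682$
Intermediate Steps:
$B{\left(f,y \right)} = - 8 y + 14 f$
$29 B{\left(\left(-1\right) \left(-1\right),d{\left(-4,-5 \right)} \right)} = 29 \left(- 8 \left(4 - -5\right) + 14 \left(\left(-1\right) \left(-1\right)\right)\right) = 29 \left(- 8 \left(4 + 5\right) + 14 \cdot 1\right) = 29 \left(\left(-8\right) 9 + 14\right) = 29 \left(-72 + 14\right) = 29 \left(-58\right) = -1682$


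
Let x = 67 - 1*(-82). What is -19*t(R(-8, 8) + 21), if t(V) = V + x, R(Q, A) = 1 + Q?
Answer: -3097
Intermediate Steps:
x = 149 (x = 67 + 82 = 149)
t(V) = 149 + V (t(V) = V + 149 = 149 + V)
-19*t(R(-8, 8) + 21) = -19*(149 + ((1 - 8) + 21)) = -19*(149 + (-7 + 21)) = -19*(149 + 14) = -19*163 = -3097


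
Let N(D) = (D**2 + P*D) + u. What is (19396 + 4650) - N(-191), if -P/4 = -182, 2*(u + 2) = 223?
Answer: 253007/2 ≈ 1.2650e+5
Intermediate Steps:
u = 219/2 (u = -2 + (1/2)*223 = -2 + 223/2 = 219/2 ≈ 109.50)
P = 728 (P = -4*(-182) = 728)
N(D) = 219/2 + D**2 + 728*D (N(D) = (D**2 + 728*D) + 219/2 = 219/2 + D**2 + 728*D)
(19396 + 4650) - N(-191) = (19396 + 4650) - (219/2 + (-191)**2 + 728*(-191)) = 24046 - (219/2 + 36481 - 139048) = 24046 - 1*(-204915/2) = 24046 + 204915/2 = 253007/2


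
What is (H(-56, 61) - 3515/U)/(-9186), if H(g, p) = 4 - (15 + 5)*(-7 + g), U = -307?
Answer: -130521/940034 ≈ -0.13885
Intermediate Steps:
H(g, p) = 144 - 20*g (H(g, p) = 4 - 20*(-7 + g) = 4 - (-140 + 20*g) = 4 + (140 - 20*g) = 144 - 20*g)
(H(-56, 61) - 3515/U)/(-9186) = ((144 - 20*(-56)) - 3515/(-307))/(-9186) = ((144 + 1120) - 3515*(-1/307))*(-1/9186) = (1264 + 3515/307)*(-1/9186) = (391563/307)*(-1/9186) = -130521/940034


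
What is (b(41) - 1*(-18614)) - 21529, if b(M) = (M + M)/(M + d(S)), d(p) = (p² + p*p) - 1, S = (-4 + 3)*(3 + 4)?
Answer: -201094/69 ≈ -2914.4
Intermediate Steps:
S = -7 (S = -1*7 = -7)
d(p) = -1 + 2*p² (d(p) = (p² + p²) - 1 = 2*p² - 1 = -1 + 2*p²)
b(M) = 2*M/(97 + M) (b(M) = (M + M)/(M + (-1 + 2*(-7)²)) = (2*M)/(M + (-1 + 2*49)) = (2*M)/(M + (-1 + 98)) = (2*M)/(M + 97) = (2*M)/(97 + M) = 2*M/(97 + M))
(b(41) - 1*(-18614)) - 21529 = (2*41/(97 + 41) - 1*(-18614)) - 21529 = (2*41/138 + 18614) - 21529 = (2*41*(1/138) + 18614) - 21529 = (41/69 + 18614) - 21529 = 1284407/69 - 21529 = -201094/69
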